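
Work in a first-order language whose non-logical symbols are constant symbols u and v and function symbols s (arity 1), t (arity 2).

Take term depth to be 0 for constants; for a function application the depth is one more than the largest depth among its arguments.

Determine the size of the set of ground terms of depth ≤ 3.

5552

If N_k denotes the number of depth-≤k ground terms, the 2 constants give N_0 = 2, and each function symbol of arity r contributes N_{k-1}^r new terms at level k: N_k = 2 + N_{k-1} + N_{k-1}^2.
N_0 = 2
N_1 = 2 + 2 + 2^2 = 8
N_2 = 2 + 8 + 8^2 = 74
N_3 = 2 + 74 + 74^2 = 5552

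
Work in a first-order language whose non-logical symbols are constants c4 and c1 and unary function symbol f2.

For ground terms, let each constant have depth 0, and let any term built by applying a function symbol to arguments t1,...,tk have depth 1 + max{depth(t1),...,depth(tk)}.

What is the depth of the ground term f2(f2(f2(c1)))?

depth(f2(c1)) = 1 + depth(c1) = 1 + 0 = 1
depth(f2(f2(c1))) = 1 + depth(f2(c1)) = 1 + 1 = 2
depth(f2(f2(f2(c1)))) = 1 + depth(f2(f2(c1))) = 1 + 2 = 3

3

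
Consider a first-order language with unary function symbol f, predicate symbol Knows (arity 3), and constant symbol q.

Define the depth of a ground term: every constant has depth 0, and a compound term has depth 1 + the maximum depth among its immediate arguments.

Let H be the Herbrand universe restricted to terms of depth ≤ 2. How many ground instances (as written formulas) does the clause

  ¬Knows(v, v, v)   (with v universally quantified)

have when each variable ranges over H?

3

Ground terms of depth ≤ 2:
  Count level by level. With function symbols f/1, the terms of depth ≤ k are the 1 constant together with each function applied to depth-≤(k−1) tuples, so N_k = 1 + N_{k-1}.
  N_0 = 1
  N_1 = 1 + 1 = 2
  N_2 = 1 + 2 = 3
  Explicitly: q, f(q), f(f(q)).
So there are 3 ground terms available for substitution.
The variable v ranges independently over the available ground terms, and distinct assignments produce distinct instances.
Number of ground instances = 3.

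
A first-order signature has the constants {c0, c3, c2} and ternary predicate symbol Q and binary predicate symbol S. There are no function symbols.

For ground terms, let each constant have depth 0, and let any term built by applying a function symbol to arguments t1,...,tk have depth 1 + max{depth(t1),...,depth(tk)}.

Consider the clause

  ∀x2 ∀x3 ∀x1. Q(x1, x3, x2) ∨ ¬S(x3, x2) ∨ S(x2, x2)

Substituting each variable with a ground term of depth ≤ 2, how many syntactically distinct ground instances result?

Ground terms of depth ≤ 2:
  With no function symbols every ground term is a constant, so there are exactly 3 ground terms at every depth bound.
  N_0 = 3
  N_1 = 3
  N_2 = 3
So there are 3 ground terms available for substitution.
The clause has 3 distinct variables (x2, x3, x1), each appearing in the body. In the free term algebra distinct substitutions yield syntactically distinct ground instances.
Number of ground instances = 3^3 = 27.

27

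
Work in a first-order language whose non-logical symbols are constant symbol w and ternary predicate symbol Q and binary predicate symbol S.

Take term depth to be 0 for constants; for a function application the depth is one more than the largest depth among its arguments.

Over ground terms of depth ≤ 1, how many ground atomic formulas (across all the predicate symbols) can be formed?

First count ground terms of depth ≤ 1.
With no function symbols every ground term is a constant, so there is exactly 1 ground term at every depth bound.
N_0 = 1
N_1 = 1
So |H| = 1.
A ground atom is a predicate applied to a tuple of terms from H, so the count is the sum over predicates of |H|^arity:
  Q: 1^3 = 1;  S: 1^2 = 1
Total ground atoms: 1 + 1 = 2.

2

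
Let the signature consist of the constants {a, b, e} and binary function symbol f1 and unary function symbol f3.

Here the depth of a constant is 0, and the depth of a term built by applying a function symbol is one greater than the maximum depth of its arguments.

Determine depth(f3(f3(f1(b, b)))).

3

depth(f1(b, b)) = 1 + max(0, 0) = 1
depth(f3(f1(b, b))) = 1 + depth(f1(b, b)) = 1 + 1 = 2
depth(f3(f3(f1(b, b)))) = 1 + depth(f3(f1(b, b))) = 1 + 2 = 3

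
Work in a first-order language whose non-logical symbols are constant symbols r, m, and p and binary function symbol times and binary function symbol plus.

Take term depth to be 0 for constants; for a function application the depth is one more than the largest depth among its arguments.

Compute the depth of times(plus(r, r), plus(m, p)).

depth(plus(r, r)) = 1 + max(0, 0) = 1
depth(plus(m, p)) = 1 + max(0, 0) = 1
depth(times(plus(r, r), plus(m, p))) = 1 + max(1, 1) = 2

2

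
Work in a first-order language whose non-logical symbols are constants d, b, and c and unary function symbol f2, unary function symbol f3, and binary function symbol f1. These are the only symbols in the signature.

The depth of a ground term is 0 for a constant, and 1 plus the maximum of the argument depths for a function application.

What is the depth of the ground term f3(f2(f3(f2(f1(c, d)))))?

5

depth(f1(c, d)) = 1 + max(0, 0) = 1
depth(f2(f1(c, d))) = 1 + depth(f1(c, d)) = 1 + 1 = 2
depth(f3(f2(f1(c, d)))) = 1 + depth(f2(f1(c, d))) = 1 + 2 = 3
depth(f2(f3(f2(f1(c, d))))) = 1 + depth(f3(f2(f1(c, d)))) = 1 + 3 = 4
depth(f3(f2(f3(f2(f1(c, d)))))) = 1 + depth(f2(f3(f2(f1(c, d))))) = 1 + 4 = 5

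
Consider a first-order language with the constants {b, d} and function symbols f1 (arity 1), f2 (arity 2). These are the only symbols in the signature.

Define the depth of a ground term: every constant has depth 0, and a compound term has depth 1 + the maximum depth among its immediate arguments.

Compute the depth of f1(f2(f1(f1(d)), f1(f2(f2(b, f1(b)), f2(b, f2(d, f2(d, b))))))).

7

depth(f1(d)) = 1 + depth(d) = 1 + 0 = 1
depth(f1(f1(d))) = 1 + depth(f1(d)) = 1 + 1 = 2
depth(f1(b)) = 1 + depth(b) = 1 + 0 = 1
depth(f2(b, f1(b))) = 1 + max(0, 1) = 2
depth(f2(d, b)) = 1 + max(0, 0) = 1
depth(f2(d, f2(d, b))) = 1 + max(0, 1) = 2
depth(f2(b, f2(d, f2(d, b)))) = 1 + max(0, 2) = 3
depth(f2(f2(b, f1(b)), f2(b, f2(d, f2(d, b))))) = 1 + max(2, 3) = 4
depth(f1(f2(f2(b, f1(b)), f2(b, f2(d, f2(d, b)))))) = 1 + depth(f2(f2(b, f1(b)), f2(b, f2(d, f2(d, b))))) = 1 + 4 = 5
depth(f2(f1(f1(d)), f1(f2(f2(b, f1(b)), f2(b, f2(d, f2(d, b))))))) = 1 + max(2, 5) = 6
depth(f1(f2(f1(f1(d)), f1(f2(f2(b, f1(b)), f2(b, f2(d, f2(d, b)))))))) = 1 + depth(f2(f1(f1(d)), f1(f2(f2(b, f1(b)), f2(b, f2(d, f2(d, b))))))) = 1 + 6 = 7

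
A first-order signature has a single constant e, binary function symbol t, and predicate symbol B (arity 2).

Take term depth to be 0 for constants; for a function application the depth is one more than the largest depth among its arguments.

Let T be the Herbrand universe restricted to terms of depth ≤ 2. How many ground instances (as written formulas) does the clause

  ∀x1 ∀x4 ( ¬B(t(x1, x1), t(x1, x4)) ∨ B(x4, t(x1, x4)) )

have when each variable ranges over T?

Ground terms of depth ≤ 2:
  Write N_k for the number of ground terms of depth ≤ k. A term of depth ≤ k is either a constant or a function symbol applied to arguments of depth ≤ k−1, so N_k = 1 + N_{k-1}^2.
  N_0 = 1
  N_1 = 1 + 1^2 = 2
  N_2 = 1 + 2^2 = 5
So there are 5 ground terms available for substitution.
Each of x1, x4 ranges independently over the available ground terms, and distinct assignments produce distinct instances.
Number of ground instances = 5^2 = 25.

25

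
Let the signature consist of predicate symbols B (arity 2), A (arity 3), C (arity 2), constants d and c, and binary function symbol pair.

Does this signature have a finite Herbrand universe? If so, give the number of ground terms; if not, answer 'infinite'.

The signature has at least one function symbol (pair, arity 2) and at least one constant (d).
Iterating pair gives infinitely many distinct ground terms: d, pair(d, d), pair(pair(d, d), pair(d, d)), ...
So the Herbrand universe is infinite.

infinite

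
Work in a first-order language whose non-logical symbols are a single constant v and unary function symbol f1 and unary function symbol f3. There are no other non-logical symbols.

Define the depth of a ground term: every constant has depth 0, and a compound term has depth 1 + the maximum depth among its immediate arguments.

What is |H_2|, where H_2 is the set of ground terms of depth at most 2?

7

Write N_k for the number of ground terms of depth ≤ k. A term of depth ≤ k is either a constant or a function symbol applied to arguments of depth ≤ k−1, so N_k = 1 + N_{k-1} + N_{k-1}.
N_0 = 1
N_1 = 1 + 1 + 1 = 3
N_2 = 1 + 3 + 3 = 7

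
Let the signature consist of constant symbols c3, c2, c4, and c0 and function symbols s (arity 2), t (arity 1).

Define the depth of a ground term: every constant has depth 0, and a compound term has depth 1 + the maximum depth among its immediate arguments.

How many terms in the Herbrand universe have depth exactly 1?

Write N_k for the number of ground terms of depth ≤ k. A term of depth ≤ k is either a constant or a function symbol applied to arguments of depth ≤ k−1, so N_k = 4 + N_{k-1}^2 + N_{k-1}.
N_0 = 4
N_1 = 4 + 4^2 + 4 = 24
Terms of depth exactly 1: N_1 − N_0 = 24 − 4 = 20.

20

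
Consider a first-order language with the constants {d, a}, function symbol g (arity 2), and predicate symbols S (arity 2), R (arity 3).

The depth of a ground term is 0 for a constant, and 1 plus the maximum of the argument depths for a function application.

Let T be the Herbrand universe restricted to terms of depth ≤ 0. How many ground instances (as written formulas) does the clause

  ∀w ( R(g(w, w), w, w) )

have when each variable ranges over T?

2

Ground terms of depth ≤ 0:
  Let N_k = |{terms of depth ≤ k}|. Then N_0 = 2 and N_k = 2 + N_{k-1}^2 for k ≥ 1 (one summand per function symbol, arity giving the exponent).
  N_0 = 2
So there are 2 ground terms available for substitution.
The variable w ranges independently over the available ground terms, and distinct assignments produce distinct instances.
Number of ground instances = 2.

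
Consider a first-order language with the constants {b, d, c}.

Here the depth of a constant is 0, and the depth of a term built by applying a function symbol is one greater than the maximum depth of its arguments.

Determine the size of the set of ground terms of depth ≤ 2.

With no function symbols every ground term is a constant, so there are exactly 3 ground terms at every depth bound.
N_0 = 3
N_1 = 3
N_2 = 3
Explicitly: b, d, c.

3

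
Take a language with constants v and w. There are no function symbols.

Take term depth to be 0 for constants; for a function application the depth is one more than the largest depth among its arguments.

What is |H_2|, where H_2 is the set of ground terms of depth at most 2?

With no function symbols every ground term is a constant, so there are exactly 2 ground terms at every depth bound.
N_0 = 2
N_1 = 2
N_2 = 2

2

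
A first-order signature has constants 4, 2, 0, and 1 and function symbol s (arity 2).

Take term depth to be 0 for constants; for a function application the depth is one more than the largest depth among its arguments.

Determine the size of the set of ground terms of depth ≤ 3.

Let N_k = |{terms of depth ≤ k}|. Then N_0 = 4 and N_k = 4 + N_{k-1}^2 for k ≥ 1 (one summand per function symbol, arity giving the exponent).
N_0 = 4
N_1 = 4 + 4^2 = 20
N_2 = 4 + 20^2 = 404
N_3 = 4 + 404^2 = 163220

163220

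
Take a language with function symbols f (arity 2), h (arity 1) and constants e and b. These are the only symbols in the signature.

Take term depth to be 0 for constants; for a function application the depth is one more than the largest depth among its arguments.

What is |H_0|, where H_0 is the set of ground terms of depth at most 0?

2

Count level by level. With function symbols f/2, h/1, the terms of depth ≤ k are the 2 constants together with each function applied to depth-≤(k−1) tuples, so N_k = 2 + N_{k-1}^2 + N_{k-1}.
N_0 = 2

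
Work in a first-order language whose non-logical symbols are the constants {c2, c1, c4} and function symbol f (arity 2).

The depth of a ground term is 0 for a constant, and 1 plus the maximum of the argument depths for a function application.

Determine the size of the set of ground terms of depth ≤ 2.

147

Write N_k for the number of ground terms of depth ≤ k. A term of depth ≤ k is either a constant or a function symbol applied to arguments of depth ≤ k−1, so N_k = 3 + N_{k-1}^2.
N_0 = 3
N_1 = 3 + 3^2 = 12
N_2 = 3 + 12^2 = 147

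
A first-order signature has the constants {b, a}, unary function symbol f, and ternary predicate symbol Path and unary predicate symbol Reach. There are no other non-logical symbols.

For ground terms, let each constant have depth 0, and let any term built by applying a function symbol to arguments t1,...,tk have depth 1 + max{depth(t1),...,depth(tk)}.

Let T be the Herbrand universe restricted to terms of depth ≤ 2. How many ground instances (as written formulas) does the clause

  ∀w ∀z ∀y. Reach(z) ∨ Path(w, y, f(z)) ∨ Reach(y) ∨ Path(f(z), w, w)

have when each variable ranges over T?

Ground terms of depth ≤ 2:
  If N_k denotes the number of depth-≤k ground terms, the 2 constants give N_0 = 2, and each function symbol of arity r contributes N_{k-1}^r new terms at level k: N_k = 2 + N_{k-1}.
  N_0 = 2
  N_1 = 2 + 2 = 4
  N_2 = 2 + 4 = 6
  Explicitly: b, a, f(b), f(a), f(f(b)), f(f(a)).
So there are 6 ground terms available for substitution.
Each of w, z, y ranges independently over the available ground terms, and distinct assignments produce distinct instances.
Number of ground instances = 6^3 = 216.

216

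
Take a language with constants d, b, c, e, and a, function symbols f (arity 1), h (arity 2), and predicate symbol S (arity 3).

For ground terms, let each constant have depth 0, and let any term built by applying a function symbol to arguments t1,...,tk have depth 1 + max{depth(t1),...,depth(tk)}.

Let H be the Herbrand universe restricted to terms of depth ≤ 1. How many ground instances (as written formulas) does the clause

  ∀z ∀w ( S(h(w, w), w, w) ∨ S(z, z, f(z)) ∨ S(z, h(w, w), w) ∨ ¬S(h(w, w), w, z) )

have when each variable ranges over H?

1225

Ground terms of depth ≤ 1:
  Let N_k = |{terms of depth ≤ k}|. Then N_0 = 5 and N_k = 5 + N_{k-1} + N_{k-1}^2 for k ≥ 1 (one summand per function symbol, arity giving the exponent).
  N_0 = 5
  N_1 = 5 + 5 + 5^2 = 35
So there are 35 ground terms available for substitution.
The body mentions every one of the 2 quantified variables; since ground terms form a free algebra, no two substitutions collapse to the same formula.
Number of ground instances = 35^2 = 1225.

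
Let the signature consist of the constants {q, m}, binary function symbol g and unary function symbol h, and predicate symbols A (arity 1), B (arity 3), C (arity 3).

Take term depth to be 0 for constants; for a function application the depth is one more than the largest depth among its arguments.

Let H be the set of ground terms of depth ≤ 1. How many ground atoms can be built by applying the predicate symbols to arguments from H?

1032

First count ground terms of depth ≤ 1.
Write N_k for the number of ground terms of depth ≤ k. A term of depth ≤ k is either a constant or a function symbol applied to arguments of depth ≤ k−1, so N_k = 2 + N_{k-1}^2 + N_{k-1}.
N_0 = 2
N_1 = 2 + 2^2 + 2 = 8
Explicitly: q, m, g(q, q), g(q, m), g(m, q), g(m, m), h(q), h(m).
So |H| = 8.
For each predicate symbol, the number of ground atoms is |H| raised to its arity; summing:
  A: 8;  B: 8^3 = 512;  C: 8^3 = 512
Total ground atoms: 8 + 512 + 512 = 1032.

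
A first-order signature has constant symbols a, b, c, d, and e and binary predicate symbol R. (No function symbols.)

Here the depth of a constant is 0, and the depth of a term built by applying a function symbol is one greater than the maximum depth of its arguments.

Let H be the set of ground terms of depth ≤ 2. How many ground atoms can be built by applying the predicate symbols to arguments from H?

First count ground terms of depth ≤ 2.
With no function symbols every ground term is a constant, so there are exactly 5 ground terms at every depth bound.
N_0 = 5
N_1 = 5
N_2 = 5
So |H| = 5.
For each predicate symbol, the number of ground atoms is |H| raised to its arity; summing:
  R: 5^2 = 25
Total ground atoms: 25.

25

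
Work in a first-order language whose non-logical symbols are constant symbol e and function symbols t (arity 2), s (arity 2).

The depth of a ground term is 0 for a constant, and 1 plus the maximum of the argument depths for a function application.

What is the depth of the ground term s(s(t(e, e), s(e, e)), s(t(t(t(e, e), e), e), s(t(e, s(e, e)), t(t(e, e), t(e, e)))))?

5

depth(t(e, e)) = 1 + max(0, 0) = 1
depth(s(e, e)) = 1 + max(0, 0) = 1
depth(s(t(e, e), s(e, e))) = 1 + max(1, 1) = 2
depth(t(t(e, e), e)) = 1 + max(1, 0) = 2
depth(t(t(t(e, e), e), e)) = 1 + max(2, 0) = 3
depth(t(e, s(e, e))) = 1 + max(0, 1) = 2
depth(t(t(e, e), t(e, e))) = 1 + max(1, 1) = 2
depth(s(t(e, s(e, e)), t(t(e, e), t(e, e)))) = 1 + max(2, 2) = 3
depth(s(t(t(t(e, e), e), e), s(t(e, s(e, e)), t(t(e, e), t(e, e))))) = 1 + max(3, 3) = 4
depth(s(s(t(e, e), s(e, e)), s(t(t(t(e, e), e), e), s(t(e, s(e, e)), t(t(e, e), t(e, e)))))) = 1 + max(2, 4) = 5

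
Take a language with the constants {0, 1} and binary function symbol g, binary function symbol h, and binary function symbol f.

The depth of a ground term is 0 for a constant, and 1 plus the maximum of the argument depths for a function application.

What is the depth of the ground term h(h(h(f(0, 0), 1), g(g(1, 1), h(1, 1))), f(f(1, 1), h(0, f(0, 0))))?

depth(f(0, 0)) = 1 + max(0, 0) = 1
depth(h(f(0, 0), 1)) = 1 + max(1, 0) = 2
depth(g(1, 1)) = 1 + max(0, 0) = 1
depth(h(1, 1)) = 1 + max(0, 0) = 1
depth(g(g(1, 1), h(1, 1))) = 1 + max(1, 1) = 2
depth(h(h(f(0, 0), 1), g(g(1, 1), h(1, 1)))) = 1 + max(2, 2) = 3
depth(f(1, 1)) = 1 + max(0, 0) = 1
depth(h(0, f(0, 0))) = 1 + max(0, 1) = 2
depth(f(f(1, 1), h(0, f(0, 0)))) = 1 + max(1, 2) = 3
depth(h(h(h(f(0, 0), 1), g(g(1, 1), h(1, 1))), f(f(1, 1), h(0, f(0, 0))))) = 1 + max(3, 3) = 4

4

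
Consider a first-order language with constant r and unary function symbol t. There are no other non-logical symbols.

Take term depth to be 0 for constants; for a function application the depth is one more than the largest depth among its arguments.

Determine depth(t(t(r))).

2

depth(t(r)) = 1 + depth(r) = 1 + 0 = 1
depth(t(t(r))) = 1 + depth(t(r)) = 1 + 1 = 2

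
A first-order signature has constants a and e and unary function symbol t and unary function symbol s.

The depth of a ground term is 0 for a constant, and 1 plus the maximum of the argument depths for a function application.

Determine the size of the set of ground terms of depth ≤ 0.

Let N_k count ground terms of depth at most k. Each non-constant term of depth ≤ k is some function symbol applied to depth-≤(k−1) arguments, giving N_k = 2 + N_{k-1} + N_{k-1}.
N_0 = 2
Explicitly: a, e.

2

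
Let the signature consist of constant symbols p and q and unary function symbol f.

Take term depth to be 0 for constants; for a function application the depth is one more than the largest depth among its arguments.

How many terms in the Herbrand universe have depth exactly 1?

2

If N_k denotes the number of depth-≤k ground terms, the 2 constants give N_0 = 2, and each function symbol of arity r contributes N_{k-1}^r new terms at level k: N_k = 2 + N_{k-1}.
N_0 = 2
N_1 = 2 + 2 = 4
Terms of depth exactly 1: N_1 − N_0 = 4 − 2 = 2.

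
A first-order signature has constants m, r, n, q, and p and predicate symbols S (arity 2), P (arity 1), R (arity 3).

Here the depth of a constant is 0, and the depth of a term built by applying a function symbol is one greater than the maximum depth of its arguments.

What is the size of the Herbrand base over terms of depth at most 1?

155

First count ground terms of depth ≤ 1.
With no function symbols every ground term is a constant, so there are exactly 5 ground terms at every depth bound.
N_0 = 5
N_1 = 5
So |H| = 5.
A ground atom is a predicate applied to a tuple of terms from H, so the count is the sum over predicates of |H|^arity:
  S: 5^2 = 25;  P: 5;  R: 5^3 = 125
Total ground atoms: 25 + 5 + 125 = 155.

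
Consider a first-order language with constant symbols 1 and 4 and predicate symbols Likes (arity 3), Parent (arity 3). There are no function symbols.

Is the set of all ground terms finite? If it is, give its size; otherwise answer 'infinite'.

There are no function symbols, so every ground term is one of the 2 constants.
The Herbrand universe is {1, 4}, which is finite with 2 elements.

2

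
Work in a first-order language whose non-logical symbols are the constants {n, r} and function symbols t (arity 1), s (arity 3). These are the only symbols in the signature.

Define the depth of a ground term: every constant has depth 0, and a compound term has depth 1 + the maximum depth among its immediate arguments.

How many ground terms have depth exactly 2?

1730

Let N_k count ground terms of depth at most k. Each non-constant term of depth ≤ k is some function symbol applied to depth-≤(k−1) arguments, giving N_k = 2 + N_{k-1} + N_{k-1}^3.
N_0 = 2
N_1 = 2 + 2 + 2^3 = 12
N_2 = 2 + 12 + 12^3 = 1742
Terms of depth exactly 2: N_2 − N_1 = 1742 − 12 = 1730.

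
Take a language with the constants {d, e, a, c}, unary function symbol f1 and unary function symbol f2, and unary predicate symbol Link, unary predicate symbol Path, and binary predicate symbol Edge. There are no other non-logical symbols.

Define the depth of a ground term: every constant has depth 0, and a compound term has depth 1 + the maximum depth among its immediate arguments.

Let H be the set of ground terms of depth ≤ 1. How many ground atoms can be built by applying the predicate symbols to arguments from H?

First count ground terms of depth ≤ 1.
Write N_k for the number of ground terms of depth ≤ k. A term of depth ≤ k is either a constant or a function symbol applied to arguments of depth ≤ k−1, so N_k = 4 + N_{k-1} + N_{k-1}.
N_0 = 4
N_1 = 4 + 4 + 4 = 12
Explicitly: d, e, a, c, f1(d), f1(e), f1(a), f1(c), f2(d), f2(e), f2(a), f2(c).
So |H| = 12.
A ground atom is a predicate applied to a tuple of terms from H, so the count is the sum over predicates of |H|^arity:
  Link: 12;  Path: 12;  Edge: 12^2 = 144
Total ground atoms: 12 + 12 + 144 = 168.

168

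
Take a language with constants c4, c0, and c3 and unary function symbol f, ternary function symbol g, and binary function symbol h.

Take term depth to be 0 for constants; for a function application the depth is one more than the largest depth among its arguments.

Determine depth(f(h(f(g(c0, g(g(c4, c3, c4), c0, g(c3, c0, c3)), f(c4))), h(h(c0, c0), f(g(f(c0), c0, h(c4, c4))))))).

depth(g(c4, c3, c4)) = 1 + max(0, 0, 0) = 1
depth(g(c3, c0, c3)) = 1 + max(0, 0, 0) = 1
depth(g(g(c4, c3, c4), c0, g(c3, c0, c3))) = 1 + max(1, 0, 1) = 2
depth(f(c4)) = 1 + depth(c4) = 1 + 0 = 1
depth(g(c0, g(g(c4, c3, c4), c0, g(c3, c0, c3)), f(c4))) = 1 + max(0, 2, 1) = 3
depth(f(g(c0, g(g(c4, c3, c4), c0, g(c3, c0, c3)), f(c4)))) = 1 + depth(g(c0, g(g(c4, c3, c4), c0, g(c3, c0, c3)), f(c4))) = 1 + 3 = 4
depth(h(c0, c0)) = 1 + max(0, 0) = 1
depth(f(c0)) = 1 + depth(c0) = 1 + 0 = 1
depth(h(c4, c4)) = 1 + max(0, 0) = 1
depth(g(f(c0), c0, h(c4, c4))) = 1 + max(1, 0, 1) = 2
depth(f(g(f(c0), c0, h(c4, c4)))) = 1 + depth(g(f(c0), c0, h(c4, c4))) = 1 + 2 = 3
depth(h(h(c0, c0), f(g(f(c0), c0, h(c4, c4))))) = 1 + max(1, 3) = 4
depth(h(f(g(c0, g(g(c4, c3, c4), c0, g(c3, c0, c3)), f(c4))), h(h(c0, c0), f(g(f(c0), c0, h(c4, c4)))))) = 1 + max(4, 4) = 5
depth(f(h(f(g(c0, g(g(c4, c3, c4), c0, g(c3, c0, c3)), f(c4))), h(h(c0, c0), f(g(f(c0), c0, h(c4, c4))))))) = 1 + depth(h(f(g(c0, g(g(c4, c3, c4), c0, g(c3, c0, c3)), f(c4))), h(h(c0, c0), f(g(f(c0), c0, h(c4, c4)))))) = 1 + 5 = 6

6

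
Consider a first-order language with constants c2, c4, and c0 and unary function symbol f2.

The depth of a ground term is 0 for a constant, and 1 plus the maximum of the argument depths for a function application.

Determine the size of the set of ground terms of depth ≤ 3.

12

If N_k denotes the number of depth-≤k ground terms, the 3 constants give N_0 = 3, and each function symbol of arity r contributes N_{k-1}^r new terms at level k: N_k = 3 + N_{k-1}.
N_0 = 3
N_1 = 3 + 3 = 6
N_2 = 3 + 6 = 9
N_3 = 3 + 9 = 12
Explicitly: c2, c4, c0, f2(c2), f2(c4), f2(c0), f2(f2(c2)), f2(f2(c4)), f2(f2(c0)), f2(f2(f2(c2))), f2(f2(f2(c4))), f2(f2(f2(c0))).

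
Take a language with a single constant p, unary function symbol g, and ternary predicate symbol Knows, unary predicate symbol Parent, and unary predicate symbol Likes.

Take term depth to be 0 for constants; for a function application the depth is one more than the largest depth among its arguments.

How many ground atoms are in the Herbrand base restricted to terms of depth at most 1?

12

First count ground terms of depth ≤ 1.
Count level by level. With function symbols g/1, the terms of depth ≤ k are the 1 constant together with each function applied to depth-≤(k−1) tuples, so N_k = 1 + N_{k-1}.
N_0 = 1
N_1 = 1 + 1 = 2
So |H| = 2.
Ground atoms are formed by filling each argument slot of a predicate with a term from H, so an r-ary predicate gives |H|^r atoms:
  Knows: 2^3 = 8;  Parent: 2;  Likes: 2
Total ground atoms: 8 + 2 + 2 = 12.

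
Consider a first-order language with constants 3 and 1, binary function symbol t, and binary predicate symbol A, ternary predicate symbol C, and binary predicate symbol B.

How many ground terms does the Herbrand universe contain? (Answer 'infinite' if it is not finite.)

The signature has at least one function symbol (t, arity 2) and at least one constant (3).
Iterating t gives infinitely many distinct ground terms: 3, t(3, 3), t(t(3, 3), t(3, 3)), ...
So the Herbrand universe is infinite.

infinite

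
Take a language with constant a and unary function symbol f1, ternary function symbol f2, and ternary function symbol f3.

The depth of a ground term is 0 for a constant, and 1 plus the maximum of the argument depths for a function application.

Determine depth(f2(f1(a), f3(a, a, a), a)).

depth(f1(a)) = 1 + depth(a) = 1 + 0 = 1
depth(f3(a, a, a)) = 1 + max(0, 0, 0) = 1
depth(f2(f1(a), f3(a, a, a), a)) = 1 + max(1, 1, 0) = 2

2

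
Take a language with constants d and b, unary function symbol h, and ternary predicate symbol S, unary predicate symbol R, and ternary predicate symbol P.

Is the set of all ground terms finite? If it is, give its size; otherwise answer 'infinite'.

infinite

The signature has at least one function symbol (h, arity 1) and at least one constant (d).
Iterating h gives infinitely many distinct ground terms: d, h(d), h(h(d)), ...
So the Herbrand universe is infinite.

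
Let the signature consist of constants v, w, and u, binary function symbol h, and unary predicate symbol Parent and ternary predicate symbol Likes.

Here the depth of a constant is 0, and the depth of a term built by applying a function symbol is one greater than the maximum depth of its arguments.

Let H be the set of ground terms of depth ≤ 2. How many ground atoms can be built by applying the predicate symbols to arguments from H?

First count ground terms of depth ≤ 2.
Count level by level. With function symbols h/2, the terms of depth ≤ k are the 3 constants together with each function applied to depth-≤(k−1) tuples, so N_k = 3 + N_{k-1}^2.
N_0 = 3
N_1 = 3 + 3^2 = 12
N_2 = 3 + 12^2 = 147
So |H| = 147.
For each predicate symbol, the number of ground atoms is |H| raised to its arity; summing:
  Parent: 147;  Likes: 147^3 = 3176523
Total ground atoms: 147 + 3176523 = 3176670.

3176670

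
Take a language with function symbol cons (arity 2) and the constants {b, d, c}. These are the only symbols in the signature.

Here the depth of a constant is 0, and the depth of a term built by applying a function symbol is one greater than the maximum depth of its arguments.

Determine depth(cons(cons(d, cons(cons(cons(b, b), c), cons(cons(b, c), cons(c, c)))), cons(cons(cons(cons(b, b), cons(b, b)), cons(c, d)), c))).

5

depth(cons(b, b)) = 1 + max(0, 0) = 1
depth(cons(cons(b, b), c)) = 1 + max(1, 0) = 2
depth(cons(b, c)) = 1 + max(0, 0) = 1
depth(cons(c, c)) = 1 + max(0, 0) = 1
depth(cons(cons(b, c), cons(c, c))) = 1 + max(1, 1) = 2
depth(cons(cons(cons(b, b), c), cons(cons(b, c), cons(c, c)))) = 1 + max(2, 2) = 3
depth(cons(d, cons(cons(cons(b, b), c), cons(cons(b, c), cons(c, c))))) = 1 + max(0, 3) = 4
depth(cons(cons(b, b), cons(b, b))) = 1 + max(1, 1) = 2
depth(cons(c, d)) = 1 + max(0, 0) = 1
depth(cons(cons(cons(b, b), cons(b, b)), cons(c, d))) = 1 + max(2, 1) = 3
depth(cons(cons(cons(cons(b, b), cons(b, b)), cons(c, d)), c)) = 1 + max(3, 0) = 4
depth(cons(cons(d, cons(cons(cons(b, b), c), cons(cons(b, c), cons(c, c)))), cons(cons(cons(cons(b, b), cons(b, b)), cons(c, d)), c))) = 1 + max(4, 4) = 5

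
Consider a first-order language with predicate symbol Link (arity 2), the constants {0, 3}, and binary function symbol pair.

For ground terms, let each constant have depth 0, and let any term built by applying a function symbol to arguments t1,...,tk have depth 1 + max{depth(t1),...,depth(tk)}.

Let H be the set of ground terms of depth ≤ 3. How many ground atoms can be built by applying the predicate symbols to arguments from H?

2090916

First count ground terms of depth ≤ 3.
Let N_k count ground terms of depth at most k. Each non-constant term of depth ≤ k is some function symbol applied to depth-≤(k−1) arguments, giving N_k = 2 + N_{k-1}^2.
N_0 = 2
N_1 = 2 + 2^2 = 6
N_2 = 2 + 6^2 = 38
N_3 = 2 + 38^2 = 1446
So |H| = 1446.
A ground atom is a predicate applied to a tuple of terms from H, so the count is the sum over predicates of |H|^arity:
  Link: 1446^2 = 2090916
Total ground atoms: 2090916.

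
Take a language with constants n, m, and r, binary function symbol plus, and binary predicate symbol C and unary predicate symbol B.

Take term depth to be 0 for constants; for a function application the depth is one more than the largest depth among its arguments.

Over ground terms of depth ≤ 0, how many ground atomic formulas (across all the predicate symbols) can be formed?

12

First count ground terms of depth ≤ 0.
Let N_k = |{terms of depth ≤ k}|. Then N_0 = 3 and N_k = 3 + N_{k-1}^2 for k ≥ 1 (one summand per function symbol, arity giving the exponent).
N_0 = 3
So |H| = 3.
Ground atoms are formed by filling each argument slot of a predicate with a term from H, so an r-ary predicate gives |H|^r atoms:
  C: 3^2 = 9;  B: 3
Total ground atoms: 9 + 3 = 12.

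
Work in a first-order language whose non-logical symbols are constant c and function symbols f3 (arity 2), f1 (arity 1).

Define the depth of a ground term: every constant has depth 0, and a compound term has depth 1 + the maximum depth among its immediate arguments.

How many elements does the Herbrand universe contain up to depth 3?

183

Write N_k for the number of ground terms of depth ≤ k. A term of depth ≤ k is either a constant or a function symbol applied to arguments of depth ≤ k−1, so N_k = 1 + N_{k-1}^2 + N_{k-1}.
N_0 = 1
N_1 = 1 + 1^2 + 1 = 3
N_2 = 1 + 3^2 + 3 = 13
N_3 = 1 + 13^2 + 13 = 183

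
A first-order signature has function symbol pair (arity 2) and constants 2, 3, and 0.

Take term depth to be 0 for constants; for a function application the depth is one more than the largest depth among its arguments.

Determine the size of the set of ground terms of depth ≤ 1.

12

Let N_k = |{terms of depth ≤ k}|. Then N_0 = 3 and N_k = 3 + N_{k-1}^2 for k ≥ 1 (one summand per function symbol, arity giving the exponent).
N_0 = 3
N_1 = 3 + 3^2 = 12
Explicitly: 2, 3, 0, pair(2, 2), pair(2, 3), pair(2, 0), pair(3, 2), pair(3, 3), pair(3, 0), pair(0, 2), pair(0, 3), pair(0, 0).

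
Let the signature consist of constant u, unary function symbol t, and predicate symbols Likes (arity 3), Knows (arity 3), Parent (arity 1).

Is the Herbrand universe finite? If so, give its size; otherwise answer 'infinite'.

infinite

The signature has at least one function symbol (t, arity 1) and at least one constant (u).
Iterating t gives infinitely many distinct ground terms: u, t(u), t(t(u)), ...
So the Herbrand universe is infinite.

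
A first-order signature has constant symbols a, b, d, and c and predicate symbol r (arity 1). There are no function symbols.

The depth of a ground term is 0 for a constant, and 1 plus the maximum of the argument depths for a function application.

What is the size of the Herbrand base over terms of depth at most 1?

First count ground terms of depth ≤ 1.
With no function symbols every ground term is a constant, so there are exactly 4 ground terms at every depth bound.
N_0 = 4
N_1 = 4
Explicitly: a, b, d, c.
So |H| = 4.
Ground atoms are formed by filling each argument slot of a predicate with a term from H, so an r-ary predicate gives |H|^r atoms:
  r: 4
Total ground atoms: 4.

4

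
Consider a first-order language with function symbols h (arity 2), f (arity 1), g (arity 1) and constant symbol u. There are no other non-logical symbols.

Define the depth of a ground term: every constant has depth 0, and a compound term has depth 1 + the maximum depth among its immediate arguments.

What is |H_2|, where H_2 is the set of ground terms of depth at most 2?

25

Count level by level. With function symbols h/2, f/1, g/1, the terms of depth ≤ k are the 1 constant together with each function applied to depth-≤(k−1) tuples, so N_k = 1 + N_{k-1}^2 + N_{k-1} + N_{k-1}.
N_0 = 1
N_1 = 1 + 1^2 + 1 + 1 = 4
N_2 = 1 + 4^2 + 4 + 4 = 25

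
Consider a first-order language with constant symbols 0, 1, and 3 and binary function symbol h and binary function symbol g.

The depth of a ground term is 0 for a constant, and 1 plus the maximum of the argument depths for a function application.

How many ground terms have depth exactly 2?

864

Let N_k count ground terms of depth at most k. Each non-constant term of depth ≤ k is some function symbol applied to depth-≤(k−1) arguments, giving N_k = 3 + N_{k-1}^2 + N_{k-1}^2.
N_0 = 3
N_1 = 3 + 3^2 + 3^2 = 21
N_2 = 3 + 21^2 + 21^2 = 885
Terms of depth exactly 2: N_2 − N_1 = 885 − 21 = 864.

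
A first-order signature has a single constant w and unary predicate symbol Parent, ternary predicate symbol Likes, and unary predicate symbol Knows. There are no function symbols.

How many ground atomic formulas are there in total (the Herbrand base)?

With no function symbols, the Herbrand universe is just the 1 constant.
Ground atoms per predicate: Parent: 1, Likes: 1^3 = 1, Knows: 1.
Herbrand base size = 1 + 1 + 1 = 3.

3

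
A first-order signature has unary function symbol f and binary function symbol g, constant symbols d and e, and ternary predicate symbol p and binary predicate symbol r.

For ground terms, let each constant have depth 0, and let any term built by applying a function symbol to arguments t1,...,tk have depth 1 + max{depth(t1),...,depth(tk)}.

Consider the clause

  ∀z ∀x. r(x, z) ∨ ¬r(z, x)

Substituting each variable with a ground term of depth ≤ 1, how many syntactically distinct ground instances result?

Ground terms of depth ≤ 1:
  Let N_k count ground terms of depth at most k. Each non-constant term of depth ≤ k is some function symbol applied to depth-≤(k−1) arguments, giving N_k = 2 + N_{k-1} + N_{k-1}^2.
  N_0 = 2
  N_1 = 2 + 2 + 2^2 = 8
  Explicitly: d, e, f(d), f(e), g(d, d), g(d, e), g(e, d), g(e, e).
So there are 8 ground terms available for substitution.
Each of z, x ranges independently over the available ground terms, and distinct assignments produce distinct instances.
Number of ground instances = 8^2 = 64.

64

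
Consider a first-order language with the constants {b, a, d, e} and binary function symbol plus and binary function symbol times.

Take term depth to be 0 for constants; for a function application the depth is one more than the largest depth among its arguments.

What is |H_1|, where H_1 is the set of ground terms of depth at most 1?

Write N_k for the number of ground terms of depth ≤ k. A term of depth ≤ k is either a constant or a function symbol applied to arguments of depth ≤ k−1, so N_k = 4 + N_{k-1}^2 + N_{k-1}^2.
N_0 = 4
N_1 = 4 + 4^2 + 4^2 = 36

36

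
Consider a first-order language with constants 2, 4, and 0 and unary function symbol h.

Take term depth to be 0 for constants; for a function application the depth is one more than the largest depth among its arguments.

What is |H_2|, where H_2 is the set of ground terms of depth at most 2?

9

Let N_k count ground terms of depth at most k. Each non-constant term of depth ≤ k is some function symbol applied to depth-≤(k−1) arguments, giving N_k = 3 + N_{k-1}.
N_0 = 3
N_1 = 3 + 3 = 6
N_2 = 3 + 6 = 9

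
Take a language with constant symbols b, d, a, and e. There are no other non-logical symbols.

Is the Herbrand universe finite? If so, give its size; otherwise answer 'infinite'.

There are no function symbols, so every ground term is one of the 4 constants.
The Herbrand universe is {b, d, a, e}, which is finite with 4 elements.

4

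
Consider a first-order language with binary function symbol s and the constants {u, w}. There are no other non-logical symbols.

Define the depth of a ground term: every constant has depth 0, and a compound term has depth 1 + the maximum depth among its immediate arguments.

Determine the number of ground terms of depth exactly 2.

Let N_k = |{terms of depth ≤ k}|. Then N_0 = 2 and N_k = 2 + N_{k-1}^2 for k ≥ 1 (one summand per function symbol, arity giving the exponent).
N_0 = 2
N_1 = 2 + 2^2 = 6
N_2 = 2 + 6^2 = 38
Terms of depth exactly 2: N_2 − N_1 = 38 − 6 = 32.

32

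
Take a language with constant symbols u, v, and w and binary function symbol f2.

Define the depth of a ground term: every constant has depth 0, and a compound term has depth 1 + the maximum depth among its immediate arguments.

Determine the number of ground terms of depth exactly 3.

21465

Let N_k = |{terms of depth ≤ k}|. Then N_0 = 3 and N_k = 3 + N_{k-1}^2 for k ≥ 1 (one summand per function symbol, arity giving the exponent).
N_0 = 3
N_1 = 3 + 3^2 = 12
N_2 = 3 + 12^2 = 147
N_3 = 3 + 147^2 = 21612
Terms of depth exactly 3: N_3 − N_2 = 21612 − 147 = 21465.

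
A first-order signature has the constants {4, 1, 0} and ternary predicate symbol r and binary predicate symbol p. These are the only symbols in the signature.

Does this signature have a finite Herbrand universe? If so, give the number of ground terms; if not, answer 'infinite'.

3

There are no function symbols, so every ground term is one of the 3 constants.
The Herbrand universe is {4, 1, 0}, which is finite with 3 elements.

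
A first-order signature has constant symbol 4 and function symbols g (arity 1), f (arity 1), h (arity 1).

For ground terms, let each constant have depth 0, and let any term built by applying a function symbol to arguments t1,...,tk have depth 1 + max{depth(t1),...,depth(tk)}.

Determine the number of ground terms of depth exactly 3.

Write N_k for the number of ground terms of depth ≤ k. A term of depth ≤ k is either a constant or a function symbol applied to arguments of depth ≤ k−1, so N_k = 1 + N_{k-1} + N_{k-1} + N_{k-1}.
N_0 = 1
N_1 = 1 + 1 + 1 + 1 = 4
N_2 = 1 + 4 + 4 + 4 = 13
N_3 = 1 + 13 + 13 + 13 = 40
Terms of depth exactly 3: N_3 − N_2 = 40 − 13 = 27.

27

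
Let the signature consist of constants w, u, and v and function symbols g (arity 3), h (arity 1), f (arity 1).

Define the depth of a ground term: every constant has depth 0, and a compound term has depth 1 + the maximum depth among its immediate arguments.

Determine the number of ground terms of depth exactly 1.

33

Count level by level. With function symbols g/3, h/1, f/1, the terms of depth ≤ k are the 3 constants together with each function applied to depth-≤(k−1) tuples, so N_k = 3 + N_{k-1}^3 + N_{k-1} + N_{k-1}.
N_0 = 3
N_1 = 3 + 3^3 + 3 + 3 = 36
Terms of depth exactly 1: N_1 − N_0 = 36 − 3 = 33.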